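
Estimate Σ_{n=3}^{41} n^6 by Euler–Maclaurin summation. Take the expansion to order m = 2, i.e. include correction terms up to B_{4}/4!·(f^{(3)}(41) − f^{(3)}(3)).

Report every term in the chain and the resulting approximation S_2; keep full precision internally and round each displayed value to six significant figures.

Integral: ∫_3^41 x^6 dx = 2.78220e+10.
Boundary: ½(f(3) + f(41)) = ½(729.000 + 4.75010e+09) = 2.37505e+09.
Integral + boundary = 3.01971e+10.
Correction k=1: B_{2}/2! · (f^{(1)}(41) − f^{(1)}(3)) = 1/12 · (6.95137e+08 − 1458.00) = 5.79280e+07.
Running total after k=1: 3.02550e+10.
Correction k=2: B_{4}/4! · (f^{(3)}(41) − f^{(3)}(3)) = −1/720 · (8.27052e+06 − 3240.00) = -11482.3.

S_2 ≈ 3.02550e+10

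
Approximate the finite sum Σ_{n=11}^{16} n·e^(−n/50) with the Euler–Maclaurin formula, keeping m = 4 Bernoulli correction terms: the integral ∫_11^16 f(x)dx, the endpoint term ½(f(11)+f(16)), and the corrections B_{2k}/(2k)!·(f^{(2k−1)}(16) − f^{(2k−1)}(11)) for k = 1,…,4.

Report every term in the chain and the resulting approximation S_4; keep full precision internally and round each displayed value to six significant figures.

∫_11^16 x·e^(−x/50) dx evaluates to 51.3905.
Boundary: ½(f(11) + f(16)) = ½(8.82771 + 11.6184) = 10.2230.
Integral + boundary = 61.6136.
Order-1 term: 1/12 · (0.493781 − 0.625965) = -0.0110153.
Running total after k=1: 61.6025.
Order-2 term: −1/720 · (0.000778432 − 0.000892401) = 1.58290e-07.
Running total after k=2: 61.6025.
Order-3 term: 1/30240 · (5.43740e-07 − 6.13766e-07) = -2.31567e-12.
Running total after k=3: 61.6025.
Order-4 term: −1/1209600 · (3.10443e-10 − 3.48229e-10) = 3.12382e-17.

S_4 ≈ 61.6025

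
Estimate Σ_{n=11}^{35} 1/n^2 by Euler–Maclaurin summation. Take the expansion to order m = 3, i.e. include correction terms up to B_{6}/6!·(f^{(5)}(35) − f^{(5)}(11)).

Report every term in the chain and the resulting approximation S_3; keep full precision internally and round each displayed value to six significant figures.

The integral term ∫_11^35 1/x^2 dx = 0.0623377.
½[f(11) + f(35)] = ½[0.00826446 + 0.000816327] = 0.00454039.
So far: 0.0668781.
Order-1 term: 1/12 · (-4.66472e-05 − (-0.00150263)) = 0.000121332.
Running total after k=1: 0.0669994.
Order-2 term: −1/720 · (-4.56952e-07 − (-0.000149021)) = -2.06339e-07.
Running total after k=2: 0.0669992.
Order-3 term: 1/30240 · (-1.11907e-08 − (-3.69474e-05)) = 1.22143e-09.

S_3 ≈ 0.0669992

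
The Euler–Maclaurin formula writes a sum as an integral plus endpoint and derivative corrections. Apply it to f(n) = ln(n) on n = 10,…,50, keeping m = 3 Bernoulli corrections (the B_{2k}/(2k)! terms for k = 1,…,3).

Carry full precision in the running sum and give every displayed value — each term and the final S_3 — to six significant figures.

S_3 ≈ 135.676

Integral: ∫_10^50 ln(x) dx = 132.575.
Boundary: ½(f(10) + f(50)) = ½(2.30259 + 3.91202) = 3.10730.
Running total after boundary: 135.683.
Order-1 term: 1/12 · (0.0200000 − 0.100000) = -0.00666667.
Partial sum through k=1: 135.676.
Order-2 term: −1/720 · (1.60000e-05 − 0.00200000) = 2.75556e-06.
Partial sum through k=2: 135.676.
Order-3 term: 1/30240 · (7.68000e-08 − 0.000240000) = -7.93397e-09.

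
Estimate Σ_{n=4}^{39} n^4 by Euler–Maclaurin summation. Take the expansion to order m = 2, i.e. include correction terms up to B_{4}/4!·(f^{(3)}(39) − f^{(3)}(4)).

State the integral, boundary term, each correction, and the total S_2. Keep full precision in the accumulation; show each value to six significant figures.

S_2 ≈ 1.92212e+07

∫_4^39 x^4 dx evaluates to 1.80446e+07.
Endpoint term: (f(4) + f(39))/2 = (256.000 + 2.31344e+06)/2 = 1.15685e+06.
Running total after boundary: 1.92015e+07.
k=1: B_{2}/(2)! × [f^{(1)}(39) − f^{(1)}(4)] = 1/12 × (237276 − 256.000) = 19751.7.
Partial sum through k=1: 1.92212e+07.
k=2: B_{4}/(4)! × [f^{(3)}(39) − f^{(3)}(4)] = −1/720 × (936.000 − 96.0000) = -1.16667.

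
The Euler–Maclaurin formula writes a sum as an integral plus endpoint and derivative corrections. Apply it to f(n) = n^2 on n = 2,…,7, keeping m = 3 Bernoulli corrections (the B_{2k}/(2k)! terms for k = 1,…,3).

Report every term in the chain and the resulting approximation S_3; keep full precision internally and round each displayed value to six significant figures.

S_3 ≈ 139.000

∫_2^7 x^2 dx evaluates to 111.667.
Endpoint term: (f(2) + f(7))/2 = (4.00000 + 49.0000)/2 = 26.5000.
So far: 138.167.
Correction k=1: B_{2}/2! · (f^{(1)}(7) − f^{(1)}(2)) = 1/12 · (14.0000 − 4.00000) = 0.833333.
Partial sum through k=1: 139.000.
Correction k=2: B_{4}/4! · (f^{(3)}(7) − f^{(3)}(2)) = −1/720 · (0.00000 − 0.00000) = 0.00000.
Partial sum through k=2: 139.000.
Correction k=3: B_{6}/6! · (f^{(5)}(7) − f^{(5)}(2)) = 1/30240 · (0.00000 − 0.00000) = 0.00000.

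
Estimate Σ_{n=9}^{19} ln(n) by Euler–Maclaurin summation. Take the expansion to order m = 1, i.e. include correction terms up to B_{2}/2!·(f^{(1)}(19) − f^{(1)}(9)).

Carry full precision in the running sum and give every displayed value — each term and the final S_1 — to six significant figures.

S_1 ≈ 28.7353

Integral: ∫_9^19 ln(x) dx = 26.1693.
Endpoint term: (f(9) + f(19))/2 = (2.19722 + 2.94444)/2 = 2.57083.
So far: 28.7402.
k=1: B_{2}/(2)! × [f^{(1)}(19) − f^{(1)}(9)] = 1/12 × (0.0526316 − 0.111111) = -0.00487329.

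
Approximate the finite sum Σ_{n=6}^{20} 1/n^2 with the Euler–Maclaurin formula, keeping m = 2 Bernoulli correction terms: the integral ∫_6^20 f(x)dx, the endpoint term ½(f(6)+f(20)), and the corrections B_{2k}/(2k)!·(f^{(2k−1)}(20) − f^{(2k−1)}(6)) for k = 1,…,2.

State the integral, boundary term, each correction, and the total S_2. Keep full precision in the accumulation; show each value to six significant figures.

S_2 ≈ 0.132552

The integral term ∫_6^20 1/x^2 dx = 0.116667.
Boundary: ½(f(6) + f(20)) = ½(0.0277778 + 0.00250000) = 0.0151389.
So far: 0.131806.
Correction k=1: B_{2}/2! · (f^{(1)}(20) − f^{(1)}(6)) = 1/12 · (-0.000250000 − (-0.00925926)) = 0.000750772.
After k=1: 0.132556.
Correction k=2: B_{4}/4! · (f^{(3)}(20) − f^{(3)}(6)) = −1/720 · (-7.50000e-06 − (-0.00308642)) = -4.27628e-06.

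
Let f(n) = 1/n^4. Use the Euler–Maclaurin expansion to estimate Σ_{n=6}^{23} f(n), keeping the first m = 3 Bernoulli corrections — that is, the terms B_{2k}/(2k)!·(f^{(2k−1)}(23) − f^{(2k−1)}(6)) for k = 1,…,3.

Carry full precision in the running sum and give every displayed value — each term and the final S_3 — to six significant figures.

S_3 ≈ 0.00194564

Integral: ∫_6^23 1/x^4 dx = 0.00151581.
½[f(6) + f(23)] = ½[0.000771605 + 3.57346e-06] = 0.000387589.
Running total after boundary: 0.00190340.
Correction k=1: B_{2}/2! · (f^{(1)}(23) − f^{(1)}(6)) = 1/12 · (-6.21471e-07 − (-0.000514403)) = 4.28152e-05.
Running total after k=1: 0.00194622.
Correction k=2: B_{4}/4! · (f^{(3)}(23) − f^{(3)}(6)) = −1/720 · (-3.52441e-08 − (-0.000428669)) = -5.95325e-07.
Running total after k=2: 0.00194562.
Correction k=3: B_{6}/6! · (f^{(5)}(23) − f^{(5)}(6)) = 1/30240 · (-3.73094e-09 − (-0.000666819)) = 2.20508e-08.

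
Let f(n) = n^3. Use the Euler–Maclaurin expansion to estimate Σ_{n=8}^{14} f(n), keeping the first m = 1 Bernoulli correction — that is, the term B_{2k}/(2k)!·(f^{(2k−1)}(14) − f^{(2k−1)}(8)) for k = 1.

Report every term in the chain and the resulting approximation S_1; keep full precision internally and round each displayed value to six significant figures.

∫_8^14 x^3 dx evaluates to 8580.00.
Endpoint term: (f(8) + f(14))/2 = (512.000 + 2744.00)/2 = 1628.00.
Integral + boundary = 10208.0.
Correction k=1: B_{2}/2! · (f^{(1)}(14) − f^{(1)}(8)) = 1/12 · (588.000 − 192.000) = 33.0000.

S_1 ≈ 10241.0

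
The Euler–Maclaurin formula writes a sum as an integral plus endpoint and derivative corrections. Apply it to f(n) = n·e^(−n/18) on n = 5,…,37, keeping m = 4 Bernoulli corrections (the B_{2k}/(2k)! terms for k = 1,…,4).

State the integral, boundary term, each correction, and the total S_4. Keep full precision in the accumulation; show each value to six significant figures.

S_4 ≈ 191.054

The integral term ∫_5^37 x·e^(−x/18) dx = 186.849.
Endpoint term: (f(5) + f(37))/2 = (3.78733 + 4.73680)/2 = 4.26206.
So far: 191.111.
k=1: B_{2}/(2)! × [f^{(1)}(37) − f^{(1)}(5)] = 1/12 × (-0.135134 − 0.547058) = -0.0568493.
After k=1: 191.054.
k=2: B_{4}/(4)! × [f^{(3)}(37) − f^{(3)}(5)] = −1/720 × (0.000373177 − 0.00636416) = 8.32081e-06.
After k=2: 191.054.
k=3: B_{6}/(6)! × [f^{(5)}(37) − f^{(5)}(5)] = 1/30240 × (3.59085e-06 − 3.40737e-05) = -1.00803e-09.
After k=3: 191.054.
k=4: B_{8}/(8)! × [f^{(7)}(37) − f^{(7)}(5)] = −1/1209600 × (1.86108e-08 − 1.49706e-07) = 1.08379e-13.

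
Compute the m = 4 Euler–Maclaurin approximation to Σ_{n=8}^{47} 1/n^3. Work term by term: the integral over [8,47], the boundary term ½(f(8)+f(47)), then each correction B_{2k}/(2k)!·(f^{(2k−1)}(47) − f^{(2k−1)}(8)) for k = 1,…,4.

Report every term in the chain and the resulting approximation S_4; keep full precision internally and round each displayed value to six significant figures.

∫_8^47 1/x^3 dx evaluates to 0.00758615.
½[f(8) + f(47)] = ½[0.00195312 + 9.63178e-06] = 0.000981378.
So far: 0.00856753.
Correction k=1: B_{2}/2! · (f^{(1)}(47) − f^{(1)}(8)) = 1/12 · (-6.14794e-07 − (-0.000732422)) = 6.09839e-05.
Partial sum through k=1: 0.00862852.
Correction k=2: B_{4}/4! · (f^{(3)}(47) − f^{(3)}(8)) = −1/720 · (-5.56627e-09 − (-0.000228882)) = -3.17884e-07.
Partial sum through k=2: 0.00862820.
Correction k=3: B_{6}/6! · (f^{(5)}(47) − f^{(5)}(8)) = 1/30240 · (-1.05832e-10 − (-0.000150204)) = 4.96705e-09.
Partial sum through k=3: 0.00862820.
Correction k=4: B_{8}/8! · (f^{(7)}(47) − f^{(7)}(8)) = −1/1209600 · (-3.44949e-12 − (-0.000168979)) = -1.39698e-10.

S_4 ≈ 0.00862820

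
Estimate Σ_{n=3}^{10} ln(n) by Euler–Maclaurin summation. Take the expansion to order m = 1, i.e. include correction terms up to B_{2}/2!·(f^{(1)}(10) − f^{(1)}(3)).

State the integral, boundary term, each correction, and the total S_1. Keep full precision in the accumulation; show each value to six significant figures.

S_1 ≈ 14.4112

The integral term ∫_3^10 ln(x) dx = 12.7300.
Boundary: ½(f(3) + f(10)) = ½(1.09861 + 2.30259) = 1.70060.
Running total after boundary: 14.4306.
Correction k=1: B_{2}/2! · (f^{(1)}(10) − f^{(1)}(3)) = 1/12 · (0.100000 − 0.333333) = -0.0194444.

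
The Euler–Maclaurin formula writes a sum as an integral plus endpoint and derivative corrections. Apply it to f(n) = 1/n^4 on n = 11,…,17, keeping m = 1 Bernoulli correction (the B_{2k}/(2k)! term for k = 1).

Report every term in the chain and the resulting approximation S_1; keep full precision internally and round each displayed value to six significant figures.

S_1 ≈ 0.000224563

∫_11^17 1/x^4 dx evaluates to 0.000182591.
Boundary: ½(f(11) + f(17)) = ½(6.83013e-05 + 1.19730e-05) = 4.01372e-05.
Integral + boundary = 0.000222728.
k=1: B_{2}/(2)! × [f^{(1)}(17) − f^{(1)}(11)] = 1/12 × (-2.81719e-06 − (-2.48369e-05)) = 1.83497e-06.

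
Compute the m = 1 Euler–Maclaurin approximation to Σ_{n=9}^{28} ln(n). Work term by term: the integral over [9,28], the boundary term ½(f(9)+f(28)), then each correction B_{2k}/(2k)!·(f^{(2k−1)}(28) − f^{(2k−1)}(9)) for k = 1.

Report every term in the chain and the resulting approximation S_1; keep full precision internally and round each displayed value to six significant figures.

The integral term ∫_9^28 ln(x) dx = 54.5267.
Endpoint term: (f(9) + f(28))/2 = (2.19722 + 3.33220)/2 = 2.76471.
Running total after boundary: 57.2914.
Order-1 term: 1/12 · (0.0357143 − 0.111111) = -0.00628307.

S_1 ≈ 57.2851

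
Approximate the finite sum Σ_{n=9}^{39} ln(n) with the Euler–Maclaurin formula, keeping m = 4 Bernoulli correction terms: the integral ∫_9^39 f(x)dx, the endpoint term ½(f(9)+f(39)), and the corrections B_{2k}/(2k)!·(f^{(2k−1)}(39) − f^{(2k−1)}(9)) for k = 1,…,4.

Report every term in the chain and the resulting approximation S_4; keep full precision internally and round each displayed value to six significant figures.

Integral: ∫_9^39 ln(x) dx = 93.1039.
Endpoint term: (f(9) + f(39))/2 = (2.19722 + 3.66356)/2 = 2.93039.
So far: 96.0343.
Correction k=1: B_{2}/2! · (f^{(1)}(39) − f^{(1)}(9)) = 1/12 · (0.0256410 − 0.111111) = -0.00712251.
Partial sum through k=1: 96.0272.
Correction k=2: B_{4}/4! · (f^{(3)}(39) − f^{(3)}(9)) = −1/720 · (3.37160e-05 − 0.00274348) = 3.76357e-06.
Partial sum through k=2: 96.0272.
Correction k=3: B_{6}/6! · (f^{(5)}(39) − f^{(5)}(9)) = 1/30240 · (2.66004e-07 − 0.000406442) = -1.34317e-08.
Partial sum through k=3: 96.0272.
Correction k=4: B_{8}/8! · (f^{(7)}(39) − f^{(7)}(9)) = −1/1209600 · (5.24663e-09 − 0.000150534) = 1.24445e-10.

S_4 ≈ 96.0272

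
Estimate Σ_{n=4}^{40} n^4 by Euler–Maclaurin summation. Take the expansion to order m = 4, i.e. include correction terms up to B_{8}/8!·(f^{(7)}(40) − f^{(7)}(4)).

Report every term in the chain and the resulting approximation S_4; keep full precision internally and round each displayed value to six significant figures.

∫_4^40 x^4 dx evaluates to 2.04798e+07.
Endpoint term: (f(4) + f(40))/2 = (256.000 + 2.56000e+06)/2 = 1.28013e+06.
So far: 2.17599e+07.
Order-1 term: 1/12 · (256000 − 256.000) = 21312.0.
Running total after k=1: 2.17812e+07.
Order-2 term: −1/720 · (960.000 − 96.0000) = -1.20000.
Running total after k=2: 2.17812e+07.
Order-3 term: 1/30240 · (0.00000 − 0.00000) = 0.00000.
Running total after k=3: 2.17812e+07.
Order-4 term: −1/1209600 · (0.00000 − 0.00000) = 0.00000.

S_4 ≈ 2.17812e+07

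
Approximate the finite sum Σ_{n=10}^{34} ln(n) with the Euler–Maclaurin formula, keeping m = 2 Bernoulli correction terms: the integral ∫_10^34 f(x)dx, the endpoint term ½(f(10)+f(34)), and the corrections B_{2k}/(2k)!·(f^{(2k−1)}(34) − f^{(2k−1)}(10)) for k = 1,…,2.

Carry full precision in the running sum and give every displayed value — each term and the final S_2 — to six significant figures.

S_2 ≈ 75.7790

The integral term ∫_10^34 ln(x) dx = 72.8704.
½[f(10) + f(34)] = ½[2.30259 + 3.52636] = 2.91447.
So far: 75.7849.
Order-1 term: 1/12 · (0.0294118 − 0.100000) = -0.00588235.
Partial sum through k=1: 75.7790.
Order-2 term: −1/720 · (5.08854e-05 − 0.00200000) = 2.70710e-06.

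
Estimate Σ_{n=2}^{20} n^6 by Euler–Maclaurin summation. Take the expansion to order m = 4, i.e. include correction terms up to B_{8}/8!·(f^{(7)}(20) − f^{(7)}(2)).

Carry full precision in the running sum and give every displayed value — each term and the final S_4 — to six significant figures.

Integral: ∫_2^20 x^6 dx = 1.82857e+08.
Endpoint term: (f(2) + f(20))/2 = (64.0000 + 6.40000e+07)/2 = 3.20000e+07.
So far: 2.14857e+08.
Correction k=1: B_{2}/2! · (f^{(1)}(20) − f^{(1)}(2)) = 1/12 · (1.92000e+07 − 192.000) = 1.59998e+06.
Running total after k=1: 2.16457e+08.
Correction k=2: B_{4}/4! · (f^{(3)}(20) − f^{(3)}(2)) = −1/720 · (960000 − 960.000) = -1332.00.
Running total after k=2: 2.16456e+08.
Correction k=3: B_{6}/6! · (f^{(5)}(20) − f^{(5)}(2)) = 1/30240 · (14400.0 − 1440.00) = 0.428571.
Running total after k=3: 2.16456e+08.
Correction k=4: B_{8}/8! · (f^{(7)}(20) − f^{(7)}(2)) = −1/1209600 · (0.00000 − 0.00000) = 0.00000.

S_4 ≈ 2.16456e+08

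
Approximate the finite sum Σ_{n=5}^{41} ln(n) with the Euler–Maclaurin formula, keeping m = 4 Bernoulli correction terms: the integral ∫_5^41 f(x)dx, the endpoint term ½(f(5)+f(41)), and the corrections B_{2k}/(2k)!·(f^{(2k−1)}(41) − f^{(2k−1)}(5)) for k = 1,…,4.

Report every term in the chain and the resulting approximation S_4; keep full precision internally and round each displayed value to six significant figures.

∫_5^41 ln(x) dx evaluates to 108.209.
Boundary: ½(f(5) + f(41)) = ½(1.60944 + 3.71357) = 2.66150.
So far: 110.871.
k=1: B_{2}/(2)! × [f^{(1)}(41) − f^{(1)}(5)] = 1/12 × (0.0243902 − 0.200000) = -0.0146341.
Running total after k=1: 110.856.
k=2: B_{4}/(4)! × [f^{(3)}(41) − f^{(3)}(5)] = −1/720 × (2.90187e-05 − 0.0160000) = 2.21819e-05.
Running total after k=2: 110.856.
k=3: B_{6}/(6)! × [f^{(5)}(41) − f^{(5)}(5)] = 1/30240 × (2.07153e-07 − 0.00768000) = -2.53961e-07.
Running total after k=3: 110.856.
k=4: B_{8}/(8)! × [f^{(7)}(41) − f^{(7)}(5)] = −1/1209600 × (3.69697e-09 − 0.00921600) = 7.61904e-09.

S_4 ≈ 110.856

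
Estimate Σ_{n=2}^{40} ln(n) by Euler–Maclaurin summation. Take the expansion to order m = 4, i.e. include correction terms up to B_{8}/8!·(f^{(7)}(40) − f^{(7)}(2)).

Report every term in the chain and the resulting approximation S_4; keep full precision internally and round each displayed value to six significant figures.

∫_2^40 ln(x) dx evaluates to 108.169.
½[f(2) + f(40)] = ½[0.693147 + 3.68888] = 2.19101.
Running total after boundary: 110.360.
k=1: B_{2}/(2)! × [f^{(1)}(40) − f^{(1)}(2)] = 1/12 × (0.0250000 − 0.500000) = -0.0395833.
After k=1: 110.320.
k=2: B_{4}/(4)! × [f^{(3)}(40) − f^{(3)}(2)] = −1/720 × (3.12500e-05 − 0.250000) = 0.000347179.
After k=2: 110.321.
k=3: B_{6}/(6)! × [f^{(5)}(40) − f^{(5)}(2)] = 1/30240 × (2.34375e-07 − 0.750000) = -2.48016e-05.
After k=3: 110.321.
k=4: B_{8}/(8)! × [f^{(7)}(40) − f^{(7)}(2)] = −1/1209600 × (4.39453e-09 − 5.62500) = 4.65030e-06.

S_4 ≈ 110.321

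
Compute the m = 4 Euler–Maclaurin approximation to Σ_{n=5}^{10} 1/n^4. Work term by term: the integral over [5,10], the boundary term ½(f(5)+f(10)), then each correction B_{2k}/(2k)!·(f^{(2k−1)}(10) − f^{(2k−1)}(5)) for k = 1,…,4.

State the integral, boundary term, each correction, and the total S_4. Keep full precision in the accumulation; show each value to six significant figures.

S_4 ≈ 0.00328465

The integral term ∫_5^10 1/x^4 dx = 0.00233333.
Endpoint term: (f(5) + f(10))/2 = (0.00160000 + 0.000100000)/2 = 0.000850000.
Running total after boundary: 0.00318333.
Correction k=1: B_{2}/2! · (f^{(1)}(10) − f^{(1)}(5)) = 1/12 · (-4.00000e-05 − (-0.00128000)) = 0.000103333.
After k=1: 0.00328667.
Correction k=2: B_{4}/4! · (f^{(3)}(10) − f^{(3)}(5)) = −1/720 · (-1.20000e-05 − (-0.00153600)) = -2.11667e-06.
After k=2: 0.00328455.
Correction k=3: B_{6}/6! · (f^{(5)}(10) − f^{(5)}(5)) = 1/30240 · (-6.72000e-06 − (-0.00344064)) = 1.13556e-07.
After k=3: 0.00328466.
Correction k=4: B_{8}/8! · (f^{(7)}(10) − f^{(7)}(5)) = −1/1209600 · (-6.04800e-06 − (-0.0123863)) = -1.02350e-08.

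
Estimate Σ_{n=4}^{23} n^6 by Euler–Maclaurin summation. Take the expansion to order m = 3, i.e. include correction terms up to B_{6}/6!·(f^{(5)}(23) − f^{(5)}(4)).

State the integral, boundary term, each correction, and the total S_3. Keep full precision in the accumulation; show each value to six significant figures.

The integral term ∫_4^23 x^6 dx = 4.86401e+08.
½[f(4) + f(23)] = ½[4096.00 + 1.48036e+08] = 7.40200e+07.
Running total after boundary: 5.60421e+08.
k=1: B_{2}/(2)! × [f^{(1)}(23) − f^{(1)}(4)] = 1/12 × (3.86181e+07 − 6144.00) = 3.21766e+06.
Running total after k=1: 5.63639e+08.
k=2: B_{4}/(4)! × [f^{(3)}(23) − f^{(3)}(4)] = −1/720 × (1.46004e+06 − 7680.00) = -2017.17.
Running total after k=2: 5.63637e+08.
k=3: B_{6}/(6)! × [f^{(5)}(23) − f^{(5)}(4)] = 1/30240 × (16560.0 − 2880.00) = 0.452381.

S_3 ≈ 5.63637e+08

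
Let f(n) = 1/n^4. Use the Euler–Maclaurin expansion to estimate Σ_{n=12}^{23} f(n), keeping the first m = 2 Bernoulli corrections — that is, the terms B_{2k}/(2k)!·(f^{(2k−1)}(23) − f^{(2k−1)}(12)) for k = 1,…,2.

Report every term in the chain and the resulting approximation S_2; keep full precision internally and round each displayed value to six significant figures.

Integral: ∫_12^23 1/x^4 dx = 0.000165505.
Endpoint term: (f(12) + f(23))/2 = (4.82253e-05 + 3.57346e-06)/2 = 2.58994e-05.
Integral + boundary = 0.000191404.
Correction k=1: B_{2}/2! · (f^{(1)}(23) − f^{(1)}(12)) = 1/12 · (-6.21471e-07 − (-1.60751e-05)) = 1.28780e-06.
Running total after k=1: 0.000192692.
Correction k=2: B_{4}/4! · (f^{(3)}(23) − f^{(3)}(12)) = −1/720 · (-3.52441e-08 − (-3.34898e-06)) = -4.60241e-09.

S_2 ≈ 0.000192687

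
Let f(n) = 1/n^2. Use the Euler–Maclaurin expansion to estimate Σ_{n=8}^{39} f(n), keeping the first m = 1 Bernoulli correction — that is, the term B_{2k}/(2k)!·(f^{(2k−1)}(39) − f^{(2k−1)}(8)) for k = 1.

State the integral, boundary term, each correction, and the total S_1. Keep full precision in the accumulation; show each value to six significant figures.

The integral term ∫_8^39 1/x^2 dx = 0.0993590.
½[f(8) + f(39)] = ½[0.0156250 + 0.000657462] = 0.00814123.
So far: 0.107500.
Order-1 term: 1/12 · (-3.37160e-05 − (-0.00390625)) = 0.000322711.

S_1 ≈ 0.107823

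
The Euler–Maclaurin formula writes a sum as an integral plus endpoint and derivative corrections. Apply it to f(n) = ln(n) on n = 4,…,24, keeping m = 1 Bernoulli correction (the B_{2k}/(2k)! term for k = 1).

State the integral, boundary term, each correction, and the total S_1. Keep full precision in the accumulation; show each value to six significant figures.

S_1 ≈ 52.9929

Integral: ∫_4^24 ln(x) dx = 50.7281.
Endpoint term: (f(4) + f(24))/2 = (1.38629 + 3.17805)/2 = 2.28217.
So far: 53.0103.
k=1: B_{2}/(2)! × [f^{(1)}(24) − f^{(1)}(4)] = 1/12 × (0.0416667 − 0.250000) = -0.0173611.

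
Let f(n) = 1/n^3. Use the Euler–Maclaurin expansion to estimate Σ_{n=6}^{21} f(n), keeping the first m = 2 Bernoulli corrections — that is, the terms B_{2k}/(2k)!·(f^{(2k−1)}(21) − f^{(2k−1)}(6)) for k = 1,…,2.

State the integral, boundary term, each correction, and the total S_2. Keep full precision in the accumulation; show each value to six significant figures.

The integral term ∫_6^21 1/x^3 dx = 0.0127551.
Boundary: ½(f(6) + f(21)) = ½(0.00462963 + 0.000107980) = 0.00236880.
Running total after boundary: 0.0151239.
k=1: B_{2}/(2)! × [f^{(1)}(21) − f^{(1)}(6)] = 1/12 × (-1.54257e-05 − (-0.00231481)) = 0.000191616.
Running total after k=1: 0.0153155.
k=2: B_{4}/(4)! × [f^{(3)}(21) − f^{(3)}(6)] = −1/720 × (-6.99577e-07 − (-0.00128601)) = -1.78515e-06.

S_2 ≈ 0.0153137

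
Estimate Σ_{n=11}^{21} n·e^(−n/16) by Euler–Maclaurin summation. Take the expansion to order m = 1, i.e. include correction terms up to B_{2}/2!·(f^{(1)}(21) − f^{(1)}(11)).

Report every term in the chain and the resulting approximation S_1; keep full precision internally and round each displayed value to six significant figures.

S_1 ≈ 63.4601

Integral: ∫_11^21 x·e^(−x/16) dx = 57.8886.
Endpoint term: (f(11) + f(21))/2 = (5.53115 + 5.65207)/2 = 5.59161.
Integral + boundary = 63.4802.
k=1: B_{2}/(2)! × [f^{(1)}(21) − f^{(1)}(11)] = 1/12 × (-0.0841082 − 0.157135) = -0.0201036.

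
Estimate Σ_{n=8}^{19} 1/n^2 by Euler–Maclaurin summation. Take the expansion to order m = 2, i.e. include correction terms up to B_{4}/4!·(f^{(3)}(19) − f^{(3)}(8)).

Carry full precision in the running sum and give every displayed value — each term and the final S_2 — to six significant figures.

S_2 ≈ 0.0818662

Integral: ∫_8^19 1/x^2 dx = 0.0723684.
Endpoint term: (f(8) + f(19))/2 = (0.0156250 + 0.00277008)/2 = 0.00919754.
Integral + boundary = 0.0815660.
Order-1 term: 1/12 · (-0.000291588 − (-0.00390625)) = 0.000301222.
Partial sum through k=1: 0.0818672.
Order-2 term: −1/720 · (-9.69267e-06 − (-0.000732422)) = -1.00379e-06.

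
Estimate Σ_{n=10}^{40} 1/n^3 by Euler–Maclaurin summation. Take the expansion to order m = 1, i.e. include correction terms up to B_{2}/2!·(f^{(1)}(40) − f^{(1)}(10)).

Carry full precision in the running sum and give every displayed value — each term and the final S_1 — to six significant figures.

The integral term ∫_10^40 1/x^3 dx = 0.00468750.
½[f(10) + f(40)] = ½[0.00100000 + 1.56250e-05] = 0.000507813.
Running total after boundary: 0.00519531.
Order-1 term: 1/12 · (-1.17187e-06 − (-0.000300000)) = 2.49023e-05.

S_1 ≈ 0.00522021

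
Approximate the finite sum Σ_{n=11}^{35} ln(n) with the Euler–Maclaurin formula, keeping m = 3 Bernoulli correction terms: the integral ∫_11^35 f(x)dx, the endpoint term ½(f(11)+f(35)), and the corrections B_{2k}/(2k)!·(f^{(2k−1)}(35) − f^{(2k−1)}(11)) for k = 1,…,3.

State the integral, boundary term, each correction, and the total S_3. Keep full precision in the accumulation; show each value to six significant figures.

The integral term ∫_11^35 ln(x) dx = 74.0603.
½[f(11) + f(35)] = ½[2.39790 + 3.55535] = 2.97662.
Running total after boundary: 77.0370.
k=1: B_{2}/(2)! × [f^{(1)}(35) − f^{(1)}(11)] = 1/12 × (0.0285714 − 0.0909091) = -0.00519481.
After k=1: 77.0318.
k=2: B_{4}/(4)! × [f^{(3)}(35) − f^{(3)}(11)] = −1/720 × (4.66472e-05 − 0.00150263) = 2.02220e-06.
After k=2: 77.0318.
k=3: B_{6}/(6)! × [f^{(5)}(35) − f^{(5)}(11)] = 1/30240 × (4.56952e-07 − 0.000149021) = -4.91284e-09.

S_3 ≈ 77.0318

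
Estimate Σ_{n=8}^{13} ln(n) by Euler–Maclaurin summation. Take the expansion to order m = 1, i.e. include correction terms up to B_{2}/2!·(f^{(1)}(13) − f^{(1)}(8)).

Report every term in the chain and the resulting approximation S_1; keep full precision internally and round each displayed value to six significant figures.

S_1 ≈ 14.0270

The integral term ∫_8^13 ln(x) dx = 11.7088.
½[f(8) + f(13)] = ½[2.07944 + 2.56495] = 2.32220.
Integral + boundary = 14.0310.
Correction k=1: B_{2}/2! · (f^{(1)}(13) − f^{(1)}(8)) = 1/12 · (0.0769231 − 0.125000) = -0.00400641.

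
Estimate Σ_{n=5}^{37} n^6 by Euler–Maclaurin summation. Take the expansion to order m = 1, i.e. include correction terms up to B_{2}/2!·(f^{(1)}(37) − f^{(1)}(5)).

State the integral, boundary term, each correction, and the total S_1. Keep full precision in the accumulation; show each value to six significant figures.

S_1 ≈ 1.48792e+10

Integral: ∫_5^37 x^6 dx = 1.35617e+10.
Boundary: ½(f(5) + f(37)) = ½(15625.0 + 2.56573e+09) = 1.28287e+09.
Integral + boundary = 1.48446e+10.
k=1: B_{2}/(2)! × [f^{(1)}(37) − f^{(1)}(5)] = 1/12 × (4.16064e+08 − 18750.0) = 3.46704e+07.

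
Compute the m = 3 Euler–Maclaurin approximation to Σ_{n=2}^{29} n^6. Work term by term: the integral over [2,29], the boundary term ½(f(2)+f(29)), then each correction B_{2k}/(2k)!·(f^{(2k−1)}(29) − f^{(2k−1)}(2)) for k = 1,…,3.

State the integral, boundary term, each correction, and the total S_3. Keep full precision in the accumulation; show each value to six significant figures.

∫_2^29 x^6 dx evaluates to 2.46427e+09.
½[f(2) + f(29)] = ½[64.0000 + 5.94823e+08] = 2.97412e+08.
So far: 2.76168e+09.
Correction k=1: B_{2}/2! · (f^{(1)}(29) − f^{(1)}(2)) = 1/12 · (1.23067e+08 − 192.000) = 1.02556e+07.
Running total after k=1: 2.77194e+09.
Correction k=2: B_{4}/4! · (f^{(3)}(29) − f^{(3)}(2)) = −1/720 · (2.92668e+06 − 960.000) = -4063.50.
Running total after k=2: 2.77193e+09.
Correction k=3: B_{6}/6! · (f^{(5)}(29) − f^{(5)}(2)) = 1/30240 · (20880.0 − 1440.00) = 0.642857.

S_3 ≈ 2.77193e+09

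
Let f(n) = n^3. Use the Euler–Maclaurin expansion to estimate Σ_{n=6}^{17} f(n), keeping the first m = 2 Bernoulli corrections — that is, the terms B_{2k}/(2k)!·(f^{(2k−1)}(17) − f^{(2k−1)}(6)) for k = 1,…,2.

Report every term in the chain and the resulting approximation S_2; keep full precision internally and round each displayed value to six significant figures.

S_2 ≈ 23184.0

∫_6^17 x^3 dx evaluates to 20556.2.
Endpoint term: (f(6) + f(17))/2 = (216.000 + 4913.00)/2 = 2564.50.
So far: 23120.8.
Correction k=1: B_{2}/2! · (f^{(1)}(17) − f^{(1)}(6)) = 1/12 · (867.000 − 108.000) = 63.2500.
Running total after k=1: 23184.0.
Correction k=2: B_{4}/4! · (f^{(3)}(17) − f^{(3)}(6)) = −1/720 · (6.00000 − 6.00000) = 0.00000.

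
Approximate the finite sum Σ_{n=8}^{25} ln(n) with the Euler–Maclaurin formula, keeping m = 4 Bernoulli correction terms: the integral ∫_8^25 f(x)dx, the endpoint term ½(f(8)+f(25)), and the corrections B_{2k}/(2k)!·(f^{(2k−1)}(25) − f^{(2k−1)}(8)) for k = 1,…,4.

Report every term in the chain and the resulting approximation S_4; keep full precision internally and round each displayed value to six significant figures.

S_4 ≈ 49.4784

Integral: ∫_8^25 ln(x) dx = 46.8364.
Boundary: ½(f(8) + f(25)) = ½(2.07944 + 3.21888) = 2.64916.
Integral + boundary = 49.4855.
k=1: B_{2}/(2)! × [f^{(1)}(25) − f^{(1)}(8)] = 1/12 × (0.0400000 − 0.125000) = -0.00708333.
After k=1: 49.4784.
k=2: B_{4}/(4)! × [f^{(3)}(25) − f^{(3)}(8)] = −1/720 × (0.000128000 − 0.00390625) = 5.24757e-06.
After k=2: 49.4784.
k=3: B_{6}/(6)! × [f^{(5)}(25) − f^{(5)}(8)] = 1/30240 × (2.45760e-06 − 0.000732422) = -2.41390e-08.
After k=3: 49.4784.
k=4: B_{8}/(8)! × [f^{(7)}(25) − f^{(7)}(8)] = −1/1209600 × (1.17965e-07 − 0.000343323) = 2.83734e-10.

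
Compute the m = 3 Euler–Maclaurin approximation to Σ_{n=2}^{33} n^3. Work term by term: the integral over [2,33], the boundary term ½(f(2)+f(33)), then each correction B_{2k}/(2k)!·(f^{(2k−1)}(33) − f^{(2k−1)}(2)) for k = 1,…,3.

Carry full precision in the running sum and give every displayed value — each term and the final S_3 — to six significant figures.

The integral term ∫_2^33 x^3 dx = 296476.
½[f(2) + f(33)] = ½[8.00000 + 35937.0] = 17972.5.
Running total after boundary: 314449.
k=1: B_{2}/(2)! × [f^{(1)}(33) − f^{(1)}(2)] = 1/12 × (3267.00 − 12.0000) = 271.250.
Partial sum through k=1: 314720.
k=2: B_{4}/(4)! × [f^{(3)}(33) − f^{(3)}(2)] = −1/720 × (6.00000 − 6.00000) = 0.00000.
Partial sum through k=2: 314720.
k=3: B_{6}/(6)! × [f^{(5)}(33) − f^{(5)}(2)] = 1/30240 × (0.00000 − 0.00000) = 0.00000.

S_3 ≈ 314720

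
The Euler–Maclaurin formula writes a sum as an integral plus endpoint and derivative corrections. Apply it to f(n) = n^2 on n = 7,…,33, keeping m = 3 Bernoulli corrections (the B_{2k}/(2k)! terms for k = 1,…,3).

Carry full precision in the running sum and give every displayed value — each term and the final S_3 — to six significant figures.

The integral term ∫_7^33 x^2 dx = 11864.7.
Boundary: ½(f(7) + f(33)) = ½(49.0000 + 1089.00) = 569.000.
So far: 12433.7.
Order-1 term: 1/12 · (66.0000 − 14.0000) = 4.33333.
Partial sum through k=1: 12438.0.
Order-2 term: −1/720 · (0.00000 − 0.00000) = 0.00000.
Partial sum through k=2: 12438.0.
Order-3 term: 1/30240 · (0.00000 − 0.00000) = 0.00000.

S_3 ≈ 12438.0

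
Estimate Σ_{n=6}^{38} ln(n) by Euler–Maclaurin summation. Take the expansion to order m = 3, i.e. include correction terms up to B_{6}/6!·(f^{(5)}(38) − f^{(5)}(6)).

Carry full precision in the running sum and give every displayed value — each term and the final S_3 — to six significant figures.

S_3 ≈ 98.1807

The integral term ∫_6^38 ln(x) dx = 95.4777.
Endpoint term: (f(6) + f(38))/2 = (1.79176 + 3.63759)/2 = 2.71467.
Running total after boundary: 98.1924.
k=1: B_{2}/(2)! × [f^{(1)}(38) − f^{(1)}(6)] = 1/12 × (0.0263158 − 0.166667) = -0.0116959.
Running total after k=1: 98.1807.
k=2: B_{4}/(4)! × [f^{(3)}(38) − f^{(3)}(6)] = −1/720 × (3.64485e-05 − 0.00925926) = 1.28095e-05.
Running total after k=2: 98.1807.
k=3: B_{6}/(6)! × [f^{(5)}(38) − f^{(5)}(6)] = 1/30240 × (3.02896e-07 − 0.00308642) = -1.02054e-07.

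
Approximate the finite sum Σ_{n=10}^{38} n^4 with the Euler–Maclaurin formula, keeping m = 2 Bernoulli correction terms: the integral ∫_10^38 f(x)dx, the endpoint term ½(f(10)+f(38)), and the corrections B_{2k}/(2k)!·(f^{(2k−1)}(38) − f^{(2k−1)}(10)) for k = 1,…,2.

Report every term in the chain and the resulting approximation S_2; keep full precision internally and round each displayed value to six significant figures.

S_2 ≈ 1.68926e+07

∫_10^38 x^4 dx evaluates to 1.58270e+07.
Endpoint term: (f(10) + f(38))/2 = (10000.0 + 2.08514e+06)/2 = 1.04757e+06.
Integral + boundary = 1.68746e+07.
k=1: B_{2}/(2)! × [f^{(1)}(38) − f^{(1)}(10)] = 1/12 × (219488 − 4000.00) = 17957.3.
Running total after k=1: 1.68926e+07.
k=2: B_{4}/(4)! × [f^{(3)}(38) − f^{(3)}(10)] = −1/720 × (912.000 − 240.000) = -0.933333.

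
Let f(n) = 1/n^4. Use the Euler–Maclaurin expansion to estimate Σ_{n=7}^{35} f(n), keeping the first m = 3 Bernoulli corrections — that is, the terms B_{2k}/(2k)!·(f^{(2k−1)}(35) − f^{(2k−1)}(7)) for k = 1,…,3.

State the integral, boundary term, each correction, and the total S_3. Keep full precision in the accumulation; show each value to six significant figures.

S_3 ≈ 0.00119225

The integral term ∫_7^35 1/x^4 dx = 0.000964043.
Endpoint term: (f(7) + f(35))/2 = (0.000416493 + 6.66389e-07)/2 = 0.000208580.
Running total after boundary: 0.00117262.
Order-1 term: 1/12 · (-7.61587e-08 − (-0.000237996)) = 1.98267e-05.
Running total after k=1: 0.00119245.
Order-2 term: −1/720 · (-1.86511e-09 − (-0.000145712)) = -2.02375e-07.
Running total after k=2: 0.00119225.
Order-3 term: 1/30240 · (-8.52623e-11 − (-0.000166528)) = 5.50687e-09.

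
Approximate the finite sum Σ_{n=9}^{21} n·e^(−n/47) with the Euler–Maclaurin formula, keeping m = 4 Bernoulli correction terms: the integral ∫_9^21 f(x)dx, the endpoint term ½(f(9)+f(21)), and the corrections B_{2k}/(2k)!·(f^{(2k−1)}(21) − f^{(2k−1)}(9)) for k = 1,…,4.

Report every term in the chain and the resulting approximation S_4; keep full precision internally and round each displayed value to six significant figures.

The integral term ∫_9^21 x·e^(−x/47) dx = 128.943.
½[f(9) + f(21)] = ½[7.43156 + 13.4330] = 10.4323.
So far: 139.376.
Correction k=1: B_{2}/2! · (f^{(1)}(21) − f^{(1)}(9)) = 1/12 · (0.353858 − 0.667610) = -0.0261460.
After k=1: 139.350.
Correction k=2: B_{4}/4! · (f^{(3)}(21) − f^{(3)}(9)) = −1/720 · (0.000739335 − 0.00104983) = 4.31239e-07.
After k=2: 139.350.
Correction k=3: B_{6}/6! · (f^{(5)}(21) − f^{(5)}(9)) = 1/30240 · (5.96868e-07 − 8.13685e-07) = -7.16989e-12.
After k=3: 139.350.
Correction k=4: B_{8}/8! · (f^{(7)}(21) − f^{(7)}(9)) = −1/1209600 · (3.88883e-10 − 5.21558e-10) = 1.09684e-16.

S_4 ≈ 139.350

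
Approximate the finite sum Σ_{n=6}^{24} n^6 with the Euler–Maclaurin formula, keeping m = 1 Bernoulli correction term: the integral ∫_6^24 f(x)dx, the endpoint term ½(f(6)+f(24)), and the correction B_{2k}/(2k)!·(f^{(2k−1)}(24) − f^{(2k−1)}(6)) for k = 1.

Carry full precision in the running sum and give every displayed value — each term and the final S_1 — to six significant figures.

S_1 ≈ 7.54722e+08

Integral: ∫_6^24 x^6 dx = 6.55170e+08.
½[f(6) + f(24)] = ½[46656.0 + 1.91103e+08] = 9.55748e+07.
Integral + boundary = 7.50745e+08.
Order-1 term: 1/12 · (4.77757e+07 − 46656.0) = 3.97742e+06.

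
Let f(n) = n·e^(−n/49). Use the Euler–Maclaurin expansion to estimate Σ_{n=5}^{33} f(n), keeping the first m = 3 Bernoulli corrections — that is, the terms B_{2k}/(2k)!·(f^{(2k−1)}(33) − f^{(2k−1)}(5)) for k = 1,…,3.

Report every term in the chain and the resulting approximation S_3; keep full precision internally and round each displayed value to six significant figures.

S_3 ≈ 351.012

Integral: ∫_5^33 x·e^(−x/49) dx = 340.394.
Boundary: ½(f(5) + f(33)) = ½(4.51496 + 16.8279) = 10.6714.
Running total after boundary: 351.066.
Correction k=1: B_{2}/2! · (f^{(1)}(33) − f^{(1)}(5)) = 1/12 · (0.166510 − 0.810851) = -0.0536951.
Running total after k=1: 351.012.
Correction k=2: B_{4}/4! · (f^{(3)}(33) − f^{(3)}(5)) = −1/720 · (0.000494120 − 0.00108989) = 8.27464e-07.
Running total after k=2: 351.012.
Correction k=3: B_{6}/6! · (f^{(5)}(33) − f^{(5)}(5)) = 1/30240 · (3.82711e-07 − 7.67211e-07) = -1.27149e-11.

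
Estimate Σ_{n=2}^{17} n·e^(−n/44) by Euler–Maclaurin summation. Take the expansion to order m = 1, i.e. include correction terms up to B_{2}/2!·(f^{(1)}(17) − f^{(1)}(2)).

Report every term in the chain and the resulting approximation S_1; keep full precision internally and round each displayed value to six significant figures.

The integral term ∫_2^17 x·e^(−x/44) dx = 110.219.
Endpoint term: (f(2) + f(17))/2 = (1.91113 + 11.5519)/2 = 6.73151.
So far: 116.950.
Correction k=1: B_{2}/2! · (f^{(1)}(17) − f^{(1)}(2)) = 1/12 · (0.416980 − 0.912128) = -0.0412623.

S_1 ≈ 116.909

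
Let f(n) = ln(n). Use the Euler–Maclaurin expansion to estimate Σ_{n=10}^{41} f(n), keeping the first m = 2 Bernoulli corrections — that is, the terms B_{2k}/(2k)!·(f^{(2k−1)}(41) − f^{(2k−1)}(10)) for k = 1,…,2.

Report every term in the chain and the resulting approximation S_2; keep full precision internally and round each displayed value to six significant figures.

The integral term ∫_10^41 ln(x) dx = 98.2306.
Endpoint term: (f(10) + f(41))/2 = (2.30259 + 3.71357)/2 = 3.00808.
Integral + boundary = 101.239.
Correction k=1: B_{2}/2! · (f^{(1)}(41) − f^{(1)}(10)) = 1/12 · (0.0243902 − 0.100000) = -0.00630081.
Running total after k=1: 101.232.
Correction k=2: B_{4}/4! · (f^{(3)}(41) − f^{(3)}(10)) = −1/720 · (2.90187e-05 − 0.00200000) = 2.73747e-06.

S_2 ≈ 101.232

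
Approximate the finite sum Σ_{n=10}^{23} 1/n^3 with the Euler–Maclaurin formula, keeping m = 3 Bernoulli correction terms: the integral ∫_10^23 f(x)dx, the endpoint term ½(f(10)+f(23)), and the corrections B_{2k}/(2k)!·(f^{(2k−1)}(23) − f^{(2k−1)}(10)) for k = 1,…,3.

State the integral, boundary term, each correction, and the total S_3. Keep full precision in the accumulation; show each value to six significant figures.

S_3 ≈ 0.00461994

Integral: ∫_10^23 1/x^3 dx = 0.00405482.
Boundary: ½(f(10) + f(23)) = ½(0.00100000 + 8.21895e-05) = 0.000541095.
Running total after boundary: 0.00459592.
k=1: B_{2}/(2)! × [f^{(1)}(23) − f^{(1)}(10)] = 1/12 × (-1.07204e-05 − (-0.000300000)) = 2.41066e-05.
After k=1: 0.00462002.
k=2: B_{4}/(4)! × [f^{(3)}(23) − f^{(3)}(10)] = −1/720 × (-4.05307e-07 − (-6.00000e-05)) = -8.27704e-08.
After k=2: 0.00461994.
k=3: B_{6}/(6)! × [f^{(5)}(23) − f^{(5)}(10)] = 1/30240 × (-3.21794e-08 − (-2.52000e-05)) = 8.32269e-10.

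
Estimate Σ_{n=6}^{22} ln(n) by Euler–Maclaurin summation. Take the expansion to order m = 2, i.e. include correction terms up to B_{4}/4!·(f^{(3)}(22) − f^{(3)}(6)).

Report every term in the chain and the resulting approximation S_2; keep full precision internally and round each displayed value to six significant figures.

Integral: ∫_6^22 ln(x) dx = 41.2524.
Boundary: ½(f(6) + f(22)) = ½(1.79176 + 3.09104) = 2.44140.
Integral + boundary = 43.6938.
Correction k=1: B_{2}/2! · (f^{(1)}(22) − f^{(1)}(6)) = 1/12 · (0.0454545 − 0.166667) = -0.0101010.
Running total after k=1: 43.6837.
Correction k=2: B_{4}/4! · (f^{(3)}(22) − f^{(3)}(6)) = −1/720 · (0.000187829 − 0.00925926) = 1.25992e-05.

S_2 ≈ 43.6837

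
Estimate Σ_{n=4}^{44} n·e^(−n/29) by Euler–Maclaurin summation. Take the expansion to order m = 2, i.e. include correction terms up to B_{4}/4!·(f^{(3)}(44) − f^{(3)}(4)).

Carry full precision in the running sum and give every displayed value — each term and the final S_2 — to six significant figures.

The integral term ∫_4^44 x·e^(−x/29) dx = 369.407.
Endpoint term: (f(4) + f(44))/2 = (3.48464 + 9.64991)/2 = 6.56727.
So far: 375.974.
Correction k=1: B_{2}/2! · (f^{(1)}(44) − f^{(1)}(4)) = 1/12 · (-0.113439 − 0.750999) = -0.0720365.
Partial sum through k=1: 375.902.
Correction k=2: B_{4}/4! · (f^{(3)}(44) − f^{(3)}(4)) = −1/720 · (0.000386674 − 0.00296470) = 3.58060e-06.

S_2 ≈ 375.902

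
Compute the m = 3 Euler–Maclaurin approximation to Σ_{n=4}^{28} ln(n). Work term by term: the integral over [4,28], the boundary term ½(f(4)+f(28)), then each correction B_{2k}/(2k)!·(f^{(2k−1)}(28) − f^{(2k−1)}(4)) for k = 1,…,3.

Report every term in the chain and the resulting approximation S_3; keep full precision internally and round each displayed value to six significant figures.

The integral term ∫_4^28 ln(x) dx = 63.7565.
Endpoint term: (f(4) + f(28))/2 = (1.38629 + 3.33220)/2 = 2.35925.
Running total after boundary: 66.1158.
k=1: B_{2}/(2)! × [f^{(1)}(28) − f^{(1)}(4)] = 1/12 × (0.0357143 − 0.250000) = -0.0178571.
After k=1: 66.0979.
k=2: B_{4}/(4)! × [f^{(3)}(28) − f^{(3)}(4)] = −1/720 × (9.11079e-05 − 0.0312500) = 4.32762e-05.
After k=2: 66.0980.
k=3: B_{6}/(6)! × [f^{(5)}(28) − f^{(5)}(4)] = 1/30240 × (1.39451e-06 − 0.0234375) = -7.75003e-07.

S_3 ≈ 66.0980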